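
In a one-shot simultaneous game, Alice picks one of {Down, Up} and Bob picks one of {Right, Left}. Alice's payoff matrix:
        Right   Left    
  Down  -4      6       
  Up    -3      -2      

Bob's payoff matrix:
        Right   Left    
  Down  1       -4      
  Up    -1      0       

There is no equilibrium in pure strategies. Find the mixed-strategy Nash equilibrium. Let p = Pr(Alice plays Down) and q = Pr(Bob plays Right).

In a mixed equilibrium Bob is indifferent between Right and Left; this condition fixes p.
  Bob's payoff to Right: p·1 + (1−p)·(-1) = 2p - 1
  Bob's payoff to Left: p·(-4) + (1−p)·0 = -4p
  2p - 1 = -4p  ⇒  6p = 1  ⇒  p = 1/6.
In a mixed equilibrium Alice is indifferent between Down and Up; this condition fixes q.
  Alice's payoff to Down: q·(-4) + (1−q)·6 = -10q + 6
  Alice's payoff to Up: q·(-3) + (1−q)·(-2) = -q - 2
  -10q + 6 = -q - 2  ⇒  -9q = -8  ⇒  q = 8/9.

p = 1/6, q = 8/9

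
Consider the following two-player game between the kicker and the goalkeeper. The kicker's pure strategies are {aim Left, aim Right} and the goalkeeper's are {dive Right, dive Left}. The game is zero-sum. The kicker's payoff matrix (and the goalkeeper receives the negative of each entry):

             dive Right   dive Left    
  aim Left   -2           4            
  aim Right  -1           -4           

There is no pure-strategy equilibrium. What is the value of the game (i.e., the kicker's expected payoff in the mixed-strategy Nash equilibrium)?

The kicker's indifference between aim Left and aim Right determines the goalkeeper's mixing probability q:
  the kicker's payoff from aim Left: q·(-2) + (1−q)·4 = -6q + 4
  the kicker's payoff from aim Right: q·(-1) + (1−q)·(-4) = 3q - 4
  -6q + 4 = 3q - 4  ⇒  -9q = -8  ⇒  q = 8/9.
The value is the kicker's expected payoff against this mix (using aim Left): (8/9)·(-2) + (1/9)·4 = -4/3.

v = -4/3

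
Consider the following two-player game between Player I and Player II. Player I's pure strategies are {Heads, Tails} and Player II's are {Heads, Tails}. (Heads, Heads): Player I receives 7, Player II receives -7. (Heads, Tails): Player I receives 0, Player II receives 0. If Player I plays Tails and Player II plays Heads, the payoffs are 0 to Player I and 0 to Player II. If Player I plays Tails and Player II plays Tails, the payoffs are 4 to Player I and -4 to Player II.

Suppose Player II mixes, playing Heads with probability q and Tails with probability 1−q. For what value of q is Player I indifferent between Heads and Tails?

q = 4/11

Player I's indifference between Heads and Tails determines Player II's mixing probability q:
  Player I's payoff to Heads: q·7 + (1−q)·0 = 7q
  Player I's payoff to Tails: q·0 + (1−q)·4 = -4q + 4
  7q = -4q + 4  ⇒  11q = 4  ⇒  q = 4/11.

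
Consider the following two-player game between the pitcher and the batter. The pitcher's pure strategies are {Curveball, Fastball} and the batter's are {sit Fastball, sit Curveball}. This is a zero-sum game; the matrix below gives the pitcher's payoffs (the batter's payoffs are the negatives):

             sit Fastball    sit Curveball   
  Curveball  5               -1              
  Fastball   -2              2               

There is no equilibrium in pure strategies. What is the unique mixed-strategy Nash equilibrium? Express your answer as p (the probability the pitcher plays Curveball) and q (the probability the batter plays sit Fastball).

The pitcher's mix must leave the batter indifferent between sit Fastball and sit Curveball.
  the batter's expected payoff from sit Fastball: p·(-5) + (1−p)·2 = -7p + 2
  the batter's expected payoff from sit Curveball: p·1 + (1−p)·(-2) = 3p - 2
  -7p + 2 = 3p - 2  ⇒  -10p = -4  ⇒  p = 2/5.
In a mixed equilibrium the pitcher is indifferent between Curveball and Fastball; this condition fixes q.
  the pitcher's payoff from Curveball: q·5 + (1−q)·(-1) = 6q - 1
  the pitcher's payoff from Fastball: q·(-2) + (1−q)·2 = -4q + 2
  6q - 1 = -4q + 2  ⇒  10q = 3  ⇒  q = 3/10.

p = 2/5, q = 3/10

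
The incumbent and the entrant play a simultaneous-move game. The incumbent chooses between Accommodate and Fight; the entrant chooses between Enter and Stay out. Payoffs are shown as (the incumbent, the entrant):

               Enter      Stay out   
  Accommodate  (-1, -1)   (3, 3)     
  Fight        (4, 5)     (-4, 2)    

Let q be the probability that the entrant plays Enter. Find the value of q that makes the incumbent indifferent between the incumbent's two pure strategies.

q = 7/12

The entrant's mix must leave the incumbent indifferent between Accommodate and Fight.
  the incumbent's payoff from Accommodate: q·(-1) + (1−q)·3 = -4q + 3
  the incumbent's payoff from Fight: q·4 + (1−q)·(-4) = 8q - 4
  -4q + 3 = 8q - 4  ⇒  -12q = -7  ⇒  q = 7/12.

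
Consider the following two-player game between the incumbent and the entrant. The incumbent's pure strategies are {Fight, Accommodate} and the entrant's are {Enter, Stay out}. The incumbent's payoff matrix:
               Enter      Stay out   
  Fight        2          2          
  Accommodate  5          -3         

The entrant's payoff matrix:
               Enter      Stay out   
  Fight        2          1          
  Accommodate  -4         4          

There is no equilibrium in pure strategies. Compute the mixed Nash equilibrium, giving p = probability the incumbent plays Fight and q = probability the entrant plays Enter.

In a mixed equilibrium the entrant is indifferent between Enter and Stay out; this condition fixes p.
  the entrant's payoff to Enter: p·2 + (1−p)·(-4) = 6p - 4
  the entrant's payoff to Stay out: p·1 + (1−p)·4 = -3p + 4
  6p - 4 = -3p + 4  ⇒  9p = 8  ⇒  p = 8/9.
In a mixed equilibrium the incumbent is indifferent between Fight and Accommodate; this condition fixes q.
  the incumbent's expected payoff from Fight: q·2 + (1−q)·2 = 2
  the incumbent's expected payoff from Accommodate: q·5 + (1−q)·(-3) = 8q - 3
  2 = 8q - 3  ⇒  -8q = -5  ⇒  q = 5/8.

p = 8/9, q = 5/8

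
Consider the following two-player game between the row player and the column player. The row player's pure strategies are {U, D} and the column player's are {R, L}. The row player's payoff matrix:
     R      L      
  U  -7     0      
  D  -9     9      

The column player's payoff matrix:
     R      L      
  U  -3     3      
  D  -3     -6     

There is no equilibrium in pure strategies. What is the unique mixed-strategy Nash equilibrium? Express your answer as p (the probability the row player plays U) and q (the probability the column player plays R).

p = 1/3, q = 9/11

Set the column player's expected payoff from R equal to that from L:
  the column player's payoff to R: p·(-3) + (1−p)·(-3) = -3
  the column player's payoff to L: p·3 + (1−p)·(-6) = 9p - 6
  -3 = 9p - 6  ⇒  -9p = -3  ⇒  p = 1/3.
The row player's indifference between U and D determines the column player's mixing probability q:
  the row player's payoff to U: q·(-7) + (1−q)·0 = -7q
  the row player's payoff to D: q·(-9) + (1−q)·9 = -18q + 9
  -7q = -18q + 9  ⇒  11q = 9  ⇒  q = 9/11.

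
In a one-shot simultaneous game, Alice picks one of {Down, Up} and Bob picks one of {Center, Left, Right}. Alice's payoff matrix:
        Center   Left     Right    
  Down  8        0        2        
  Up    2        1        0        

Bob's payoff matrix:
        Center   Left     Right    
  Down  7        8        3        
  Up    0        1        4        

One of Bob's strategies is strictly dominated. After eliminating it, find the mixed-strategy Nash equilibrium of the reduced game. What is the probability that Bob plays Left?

Bob's strategy Center is strictly dominated by Left: 8 > 7 and 1 > 0. Eliminate Center.
For Alice to be willing to mix, Alice must be indifferent between Down and Up, which pins down Bob's mix.
  Alice's payoff to Down: q·0 + (1−q)·2 = -2q + 2
  Alice's payoff to Up: q·1 + (1−q)·0 = q
  -2q + 2 = q  ⇒  -3q = -2  ⇒  q = 2/3.

q = 2/3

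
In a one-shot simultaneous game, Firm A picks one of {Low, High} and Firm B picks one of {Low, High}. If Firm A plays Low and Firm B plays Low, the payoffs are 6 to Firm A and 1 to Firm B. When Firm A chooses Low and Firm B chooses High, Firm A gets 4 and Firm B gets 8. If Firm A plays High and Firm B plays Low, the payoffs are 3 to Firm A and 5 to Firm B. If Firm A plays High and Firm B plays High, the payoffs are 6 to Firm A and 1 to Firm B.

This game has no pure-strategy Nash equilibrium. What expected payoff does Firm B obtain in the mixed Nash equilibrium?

Set Firm B's expected payoff from Low equal to that from High:
  Firm B's payoff to Low: p·1 + (1−p)·5 = -4p + 5
  Firm B's payoff to High: p·8 + (1−p)·1 = 7p + 1
  -4p + 5 = 7p + 1  ⇒  -11p = -4  ⇒  p = 4/11.
At equilibrium Firm B is indifferent across columns, so Firm B's payoff equals the payoff from Low: (4/11)·1 + (7/11)·5 = 39/11.

39/11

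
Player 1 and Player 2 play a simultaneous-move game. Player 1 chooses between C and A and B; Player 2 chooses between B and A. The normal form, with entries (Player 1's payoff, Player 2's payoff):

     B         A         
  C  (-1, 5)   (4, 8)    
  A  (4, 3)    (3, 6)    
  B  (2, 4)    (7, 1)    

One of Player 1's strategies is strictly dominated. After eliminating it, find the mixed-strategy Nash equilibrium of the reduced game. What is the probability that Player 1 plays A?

Player 1's strategy C is strictly dominated by B: 2 > -1 and 7 > 4. Eliminate C.
Player 1's mix must leave Player 2 indifferent between B and A.
  Player 2's expected payoff from B: p·3 + (1−p)·4 = -p + 4
  Player 2's expected payoff from A: p·6 + (1−p)·1 = 5p + 1
  -p + 4 = 5p + 1  ⇒  -6p = -3  ⇒  p = 1/2.

p = 1/2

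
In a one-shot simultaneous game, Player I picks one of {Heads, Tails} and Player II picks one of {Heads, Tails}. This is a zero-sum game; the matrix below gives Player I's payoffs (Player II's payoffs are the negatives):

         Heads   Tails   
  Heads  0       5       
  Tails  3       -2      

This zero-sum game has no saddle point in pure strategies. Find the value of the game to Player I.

Player II's mix must leave Player I indifferent between Heads and Tails.
  Player I's payoff from Heads: q·0 + (1−q)·5 = -5q + 5
  Player I's payoff from Tails: q·3 + (1−q)·(-2) = 5q - 2
  -5q + 5 = 5q - 2  ⇒  -10q = -7  ⇒  q = 7/10.
The value is Player I's expected payoff against this mix (using Heads): (7/10)·0 + (3/10)·5 = 3/2.

v = 3/2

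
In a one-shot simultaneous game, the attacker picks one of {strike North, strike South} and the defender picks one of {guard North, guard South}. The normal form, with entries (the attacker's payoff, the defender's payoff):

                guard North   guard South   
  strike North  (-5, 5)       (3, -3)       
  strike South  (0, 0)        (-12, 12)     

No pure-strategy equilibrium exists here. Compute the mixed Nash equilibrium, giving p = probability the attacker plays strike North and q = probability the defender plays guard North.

p = 3/5, q = 3/4

Set the defender's expected payoff from guard North equal to that from guard South:
  the defender's payoff to guard North: p·5 + (1−p)·0 = 5p
  the defender's payoff to guard South: p·(-3) + (1−p)·12 = -15p + 12
  5p = -15p + 12  ⇒  20p = 12  ⇒  p = 3/5.
In a mixed equilibrium the attacker is indifferent between strike North and strike South; this condition fixes q.
  the attacker's payoff to strike North: q·(-5) + (1−q)·3 = -8q + 3
  the attacker's payoff to strike South: q·0 + (1−q)·(-12) = 12q - 12
  -8q + 3 = 12q - 12  ⇒  -20q = -15  ⇒  q = 3/4.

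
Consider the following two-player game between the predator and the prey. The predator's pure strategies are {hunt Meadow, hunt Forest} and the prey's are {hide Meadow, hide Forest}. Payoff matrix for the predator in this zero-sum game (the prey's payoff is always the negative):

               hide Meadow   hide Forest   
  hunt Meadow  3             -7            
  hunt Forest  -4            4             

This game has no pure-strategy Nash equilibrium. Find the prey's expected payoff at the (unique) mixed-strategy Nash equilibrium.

Set the prey's expected payoff from hide Meadow equal to that from hide Forest:
  the prey's payoff from hide Meadow: p·(-3) + (1−p)·4 = -7p + 4
  the prey's payoff from hide Forest: p·7 + (1−p)·(-4) = 11p - 4
  -7p + 4 = 11p - 4  ⇒  -18p = -8  ⇒  p = 4/9.
At equilibrium the prey is indifferent across columns, so the prey's payoff equals the payoff from hide Meadow: (4/9)·(-3) + (5/9)·4 = 8/9.

8/9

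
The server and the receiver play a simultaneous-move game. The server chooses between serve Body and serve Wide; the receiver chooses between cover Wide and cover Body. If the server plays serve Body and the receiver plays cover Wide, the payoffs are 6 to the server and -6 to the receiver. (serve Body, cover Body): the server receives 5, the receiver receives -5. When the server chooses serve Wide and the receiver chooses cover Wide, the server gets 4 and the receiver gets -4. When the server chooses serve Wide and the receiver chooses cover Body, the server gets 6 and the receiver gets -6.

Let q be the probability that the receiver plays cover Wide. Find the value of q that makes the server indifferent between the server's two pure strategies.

q = 1/3

The receiver's mix must leave the server indifferent between serve Body and serve Wide.
  the server's payoff from serve Body: q·6 + (1−q)·5 = q + 5
  the server's payoff from serve Wide: q·4 + (1−q)·6 = -2q + 6
  q + 5 = -2q + 6  ⇒  3q = 1  ⇒  q = 1/3.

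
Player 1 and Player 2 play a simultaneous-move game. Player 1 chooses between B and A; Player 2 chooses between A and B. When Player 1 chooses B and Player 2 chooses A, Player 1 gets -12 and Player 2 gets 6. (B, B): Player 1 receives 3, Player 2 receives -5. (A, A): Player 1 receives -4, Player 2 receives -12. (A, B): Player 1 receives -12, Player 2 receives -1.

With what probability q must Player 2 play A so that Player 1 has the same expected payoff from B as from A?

Set Player 1's expected payoff from B equal to that from A:
  Player 1's payoff to B: q·(-12) + (1−q)·3 = -15q + 3
  Player 1's payoff to A: q·(-4) + (1−q)·(-12) = 8q - 12
  -15q + 3 = 8q - 12  ⇒  -23q = -15  ⇒  q = 15/23.

q = 15/23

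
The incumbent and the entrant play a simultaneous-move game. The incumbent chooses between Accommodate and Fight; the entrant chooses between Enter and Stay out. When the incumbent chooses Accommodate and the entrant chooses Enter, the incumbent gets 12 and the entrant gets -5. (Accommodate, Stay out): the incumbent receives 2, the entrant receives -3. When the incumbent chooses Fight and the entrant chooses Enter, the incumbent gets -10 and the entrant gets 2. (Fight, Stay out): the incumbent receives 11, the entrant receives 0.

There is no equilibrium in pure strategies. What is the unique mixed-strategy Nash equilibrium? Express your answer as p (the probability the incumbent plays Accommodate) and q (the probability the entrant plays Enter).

p = 1/2, q = 9/31

In a mixed equilibrium the entrant is indifferent between Enter and Stay out; this condition fixes p.
  the entrant's payoff from Enter: p·(-5) + (1−p)·2 = -7p + 2
  the entrant's payoff from Stay out: p·(-3) + (1−p)·0 = -3p
  -7p + 2 = -3p  ⇒  -4p = -2  ⇒  p = 1/2.
Set the incumbent's expected payoff from Accommodate equal to that from Fight:
  the incumbent's payoff to Accommodate: q·12 + (1−q)·2 = 10q + 2
  the incumbent's payoff to Fight: q·(-10) + (1−q)·11 = -21q + 11
  10q + 2 = -21q + 11  ⇒  31q = 9  ⇒  q = 9/31.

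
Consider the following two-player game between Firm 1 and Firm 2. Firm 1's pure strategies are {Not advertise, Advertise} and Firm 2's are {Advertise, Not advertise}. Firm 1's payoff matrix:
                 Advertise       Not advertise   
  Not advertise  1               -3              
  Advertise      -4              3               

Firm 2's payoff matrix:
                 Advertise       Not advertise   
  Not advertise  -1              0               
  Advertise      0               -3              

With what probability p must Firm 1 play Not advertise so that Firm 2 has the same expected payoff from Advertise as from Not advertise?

Firm 1's mix must leave Firm 2 indifferent between Advertise and Not advertise.
  Firm 2's payoff to Advertise: p·(-1) + (1−p)·0 = -p
  Firm 2's payoff to Not advertise: p·0 + (1−p)·(-3) = 3p - 3
  -p = 3p - 3  ⇒  -4p = -3  ⇒  p = 3/4.

p = 3/4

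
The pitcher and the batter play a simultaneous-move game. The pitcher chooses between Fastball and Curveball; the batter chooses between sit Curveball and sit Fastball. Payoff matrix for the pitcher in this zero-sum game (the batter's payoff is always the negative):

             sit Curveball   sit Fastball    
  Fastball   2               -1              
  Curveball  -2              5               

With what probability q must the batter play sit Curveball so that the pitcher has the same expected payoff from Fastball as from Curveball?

q = 3/5

The pitcher's indifference between Fastball and Curveball determines the batter's mixing probability q:
  the pitcher's payoff to Fastball: q·2 + (1−q)·(-1) = 3q - 1
  the pitcher's payoff to Curveball: q·(-2) + (1−q)·5 = -7q + 5
  3q - 1 = -7q + 5  ⇒  10q = 6  ⇒  q = 3/5.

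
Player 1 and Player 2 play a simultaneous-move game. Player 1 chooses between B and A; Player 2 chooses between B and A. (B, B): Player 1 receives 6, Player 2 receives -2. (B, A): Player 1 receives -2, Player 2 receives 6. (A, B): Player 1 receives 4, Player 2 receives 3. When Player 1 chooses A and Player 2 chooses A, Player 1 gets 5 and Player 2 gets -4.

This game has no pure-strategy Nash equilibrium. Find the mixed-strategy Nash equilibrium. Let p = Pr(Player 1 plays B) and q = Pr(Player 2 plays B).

In a mixed equilibrium Player 2 is indifferent between B and A; this condition fixes p.
  Player 2's payoff from B: p·(-2) + (1−p)·3 = -5p + 3
  Player 2's payoff from A: p·6 + (1−p)·(-4) = 10p - 4
  -5p + 3 = 10p - 4  ⇒  -15p = -7  ⇒  p = 7/15.
Player 2's mix must leave Player 1 indifferent between B and A.
  Player 1's expected payoff from B: q·6 + (1−q)·(-2) = 8q - 2
  Player 1's expected payoff from A: q·4 + (1−q)·5 = -q + 5
  8q - 2 = -q + 5  ⇒  9q = 7  ⇒  q = 7/9.

p = 7/15, q = 7/9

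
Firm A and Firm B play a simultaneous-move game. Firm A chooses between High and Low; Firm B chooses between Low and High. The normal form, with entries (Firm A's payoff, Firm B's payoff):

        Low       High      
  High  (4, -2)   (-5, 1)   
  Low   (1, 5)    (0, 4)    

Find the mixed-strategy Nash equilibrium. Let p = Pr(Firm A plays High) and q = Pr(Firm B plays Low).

p = 1/4, q = 5/8

For Firm B to be willing to mix, Firm B must be indifferent between Low and High, which pins down Firm A's mix.
  Firm B's payoff to Low: p·(-2) + (1−p)·5 = -7p + 5
  Firm B's payoff to High: p·1 + (1−p)·4 = -3p + 4
  -7p + 5 = -3p + 4  ⇒  -4p = -1  ⇒  p = 1/4.
Set Firm A's expected payoff from High equal to that from Low:
  Firm A's expected payoff from High: q·4 + (1−q)·(-5) = 9q - 5
  Firm A's expected payoff from Low: q·1 + (1−q)·0 = q
  9q - 5 = q  ⇒  8q = 5  ⇒  q = 5/8.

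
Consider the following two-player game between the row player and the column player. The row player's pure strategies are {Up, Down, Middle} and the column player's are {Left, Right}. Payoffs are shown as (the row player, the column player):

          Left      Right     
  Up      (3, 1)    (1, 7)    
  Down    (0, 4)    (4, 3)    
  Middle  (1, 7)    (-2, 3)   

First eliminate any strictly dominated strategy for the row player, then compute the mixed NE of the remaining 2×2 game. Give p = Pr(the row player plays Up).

p = 1/7

The row player's strategy Middle is strictly dominated by Up: 3 > 1 and 1 > -2. Eliminate Middle.
The row player's mix must leave the column player indifferent between Left and Right.
  the column player's payoff to Left: p·1 + (1−p)·4 = -3p + 4
  the column player's payoff to Right: p·7 + (1−p)·3 = 4p + 3
  -3p + 4 = 4p + 3  ⇒  -7p = -1  ⇒  p = 1/7.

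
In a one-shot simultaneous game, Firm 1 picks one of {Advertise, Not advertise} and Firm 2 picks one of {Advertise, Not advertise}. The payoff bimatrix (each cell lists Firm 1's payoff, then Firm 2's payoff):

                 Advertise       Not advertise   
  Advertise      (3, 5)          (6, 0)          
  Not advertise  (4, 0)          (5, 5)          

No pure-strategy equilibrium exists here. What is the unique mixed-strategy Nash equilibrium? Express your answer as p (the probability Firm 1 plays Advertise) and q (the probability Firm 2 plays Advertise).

Set Firm 2's expected payoff from Advertise equal to that from Not advertise:
  Firm 2's payoff from Advertise: p·5 + (1−p)·0 = 5p
  Firm 2's payoff from Not advertise: p·0 + (1−p)·5 = -5p + 5
  5p = -5p + 5  ⇒  10p = 5  ⇒  p = 1/2.
In a mixed equilibrium Firm 1 is indifferent between Advertise and Not advertise; this condition fixes q.
  Firm 1's payoff from Advertise: q·3 + (1−q)·6 = -3q + 6
  Firm 1's payoff from Not advertise: q·4 + (1−q)·5 = -q + 5
  -3q + 6 = -q + 5  ⇒  -2q = -1  ⇒  q = 1/2.

p = 1/2, q = 1/2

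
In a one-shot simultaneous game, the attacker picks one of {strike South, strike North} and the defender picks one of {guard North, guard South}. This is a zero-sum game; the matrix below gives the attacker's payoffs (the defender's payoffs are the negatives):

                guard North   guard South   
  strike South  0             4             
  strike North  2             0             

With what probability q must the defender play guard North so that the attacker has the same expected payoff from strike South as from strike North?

q = 2/3

The attacker's indifference between strike South and strike North determines the defender's mixing probability q:
  the attacker's expected payoff from strike South: q·0 + (1−q)·4 = -4q + 4
  the attacker's expected payoff from strike North: q·2 + (1−q)·0 = 2q
  -4q + 4 = 2q  ⇒  -6q = -4  ⇒  q = 2/3.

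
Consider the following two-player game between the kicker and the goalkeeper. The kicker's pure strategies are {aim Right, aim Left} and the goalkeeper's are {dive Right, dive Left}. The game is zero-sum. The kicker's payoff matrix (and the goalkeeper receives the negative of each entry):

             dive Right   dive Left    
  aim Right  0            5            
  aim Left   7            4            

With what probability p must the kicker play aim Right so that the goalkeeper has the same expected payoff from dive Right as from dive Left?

p = 3/8

In a mixed equilibrium the goalkeeper is indifferent between dive Right and dive Left; this condition fixes p.
  the goalkeeper's payoff from dive Right: p·0 + (1−p)·(-7) = 7p - 7
  the goalkeeper's payoff from dive Left: p·(-5) + (1−p)·(-4) = -p - 4
  7p - 7 = -p - 4  ⇒  8p = 3  ⇒  p = 3/8.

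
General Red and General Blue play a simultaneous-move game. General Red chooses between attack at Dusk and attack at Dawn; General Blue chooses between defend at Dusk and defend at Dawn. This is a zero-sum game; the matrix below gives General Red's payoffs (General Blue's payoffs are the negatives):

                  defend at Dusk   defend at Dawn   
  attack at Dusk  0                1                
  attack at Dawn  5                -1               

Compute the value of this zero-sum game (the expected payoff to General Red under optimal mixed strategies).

In a mixed equilibrium General Red is indifferent between attack at Dusk and attack at Dawn; this condition fixes q.
  General Red's payoff from attack at Dusk: q·0 + (1−q)·1 = -q + 1
  General Red's payoff from attack at Dawn: q·5 + (1−q)·(-1) = 6q - 1
  -q + 1 = 6q - 1  ⇒  -7q = -2  ⇒  q = 2/7.
The value is General Red's expected payoff against this mix (using attack at Dusk): (2/7)·0 + (5/7)·1 = 5/7.

v = 5/7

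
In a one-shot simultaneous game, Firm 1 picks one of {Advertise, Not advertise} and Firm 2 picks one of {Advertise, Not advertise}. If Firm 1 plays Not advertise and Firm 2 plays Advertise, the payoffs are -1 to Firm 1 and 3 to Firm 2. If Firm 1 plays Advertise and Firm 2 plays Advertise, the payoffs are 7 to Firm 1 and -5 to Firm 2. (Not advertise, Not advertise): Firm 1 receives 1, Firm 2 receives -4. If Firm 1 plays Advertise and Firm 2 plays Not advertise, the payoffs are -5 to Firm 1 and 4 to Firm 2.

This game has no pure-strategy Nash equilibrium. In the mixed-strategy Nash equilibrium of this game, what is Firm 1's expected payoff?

Set Firm 1's expected payoff from Advertise equal to that from Not advertise:
  Firm 1's payoff from Advertise: q·7 + (1−q)·(-5) = 12q - 5
  Firm 1's payoff from Not advertise: q·(-1) + (1−q)·1 = -2q + 1
  12q - 5 = -2q + 1  ⇒  14q = 6  ⇒  q = 3/7.
At equilibrium Firm 1 is indifferent across rows, so Firm 1's payoff equals the payoff from Advertise: (3/7)·7 + (4/7)·(-5) = 1/7.

1/7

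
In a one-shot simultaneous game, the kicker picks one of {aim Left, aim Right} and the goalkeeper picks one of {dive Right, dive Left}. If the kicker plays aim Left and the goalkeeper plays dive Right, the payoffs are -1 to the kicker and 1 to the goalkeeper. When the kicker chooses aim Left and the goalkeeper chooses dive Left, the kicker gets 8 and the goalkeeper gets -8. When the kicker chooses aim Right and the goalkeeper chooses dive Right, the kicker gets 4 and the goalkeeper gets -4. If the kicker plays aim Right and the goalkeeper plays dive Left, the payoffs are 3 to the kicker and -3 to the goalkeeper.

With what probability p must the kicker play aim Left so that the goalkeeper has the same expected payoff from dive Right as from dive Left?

p = 1/10

The goalkeeper's indifference between dive Right and dive Left determines the kicker's mixing probability p:
  the goalkeeper's payoff to dive Right: p·1 + (1−p)·(-4) = 5p - 4
  the goalkeeper's payoff to dive Left: p·(-8) + (1−p)·(-3) = -5p - 3
  5p - 4 = -5p - 3  ⇒  10p = 1  ⇒  p = 1/10.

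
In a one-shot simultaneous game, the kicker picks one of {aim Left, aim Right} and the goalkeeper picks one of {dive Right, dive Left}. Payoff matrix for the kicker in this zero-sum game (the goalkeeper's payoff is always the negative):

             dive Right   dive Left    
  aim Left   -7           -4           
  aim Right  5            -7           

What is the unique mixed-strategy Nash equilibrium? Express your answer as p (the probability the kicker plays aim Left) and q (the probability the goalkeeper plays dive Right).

For the goalkeeper to be willing to mix, the goalkeeper must be indifferent between dive Right and dive Left, which pins down the kicker's mix.
  the goalkeeper's payoff to dive Right: p·7 + (1−p)·(-5) = 12p - 5
  the goalkeeper's payoff to dive Left: p·4 + (1−p)·7 = -3p + 7
  12p - 5 = -3p + 7  ⇒  15p = 12  ⇒  p = 4/5.
The kicker's indifference between aim Left and aim Right determines the goalkeeper's mixing probability q:
  the kicker's payoff from aim Left: q·(-7) + (1−q)·(-4) = -3q - 4
  the kicker's payoff from aim Right: q·5 + (1−q)·(-7) = 12q - 7
  -3q - 4 = 12q - 7  ⇒  -15q = -3  ⇒  q = 1/5.

p = 4/5, q = 1/5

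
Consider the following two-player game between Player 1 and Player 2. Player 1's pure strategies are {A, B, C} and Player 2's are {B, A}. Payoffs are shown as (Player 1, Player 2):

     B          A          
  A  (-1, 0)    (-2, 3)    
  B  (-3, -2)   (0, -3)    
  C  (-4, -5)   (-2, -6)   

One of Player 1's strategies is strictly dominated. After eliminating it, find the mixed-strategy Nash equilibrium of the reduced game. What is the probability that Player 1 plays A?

Player 1's strategy C is strictly dominated by B: -3 > -4 and 0 > -2. Eliminate C.
Player 1's mix must leave Player 2 indifferent between B and A.
  Player 2's payoff to B: p·0 + (1−p)·(-2) = 2p - 2
  Player 2's payoff to A: p·3 + (1−p)·(-3) = 6p - 3
  2p - 2 = 6p - 3  ⇒  -4p = -1  ⇒  p = 1/4.

p = 1/4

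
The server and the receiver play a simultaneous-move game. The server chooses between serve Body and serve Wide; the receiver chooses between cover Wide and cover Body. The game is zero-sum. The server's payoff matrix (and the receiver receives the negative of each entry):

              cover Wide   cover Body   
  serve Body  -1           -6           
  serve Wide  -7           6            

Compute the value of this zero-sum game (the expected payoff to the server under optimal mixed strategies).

v = -8/3

The receiver's mix must leave the server indifferent between serve Body and serve Wide.
  the server's payoff to serve Body: q·(-1) + (1−q)·(-6) = 5q - 6
  the server's payoff to serve Wide: q·(-7) + (1−q)·6 = -13q + 6
  5q - 6 = -13q + 6  ⇒  18q = 12  ⇒  q = 2/3.
The value is the server's expected payoff against this mix (using serve Body): (2/3)·(-1) + (1/3)·(-6) = -8/3.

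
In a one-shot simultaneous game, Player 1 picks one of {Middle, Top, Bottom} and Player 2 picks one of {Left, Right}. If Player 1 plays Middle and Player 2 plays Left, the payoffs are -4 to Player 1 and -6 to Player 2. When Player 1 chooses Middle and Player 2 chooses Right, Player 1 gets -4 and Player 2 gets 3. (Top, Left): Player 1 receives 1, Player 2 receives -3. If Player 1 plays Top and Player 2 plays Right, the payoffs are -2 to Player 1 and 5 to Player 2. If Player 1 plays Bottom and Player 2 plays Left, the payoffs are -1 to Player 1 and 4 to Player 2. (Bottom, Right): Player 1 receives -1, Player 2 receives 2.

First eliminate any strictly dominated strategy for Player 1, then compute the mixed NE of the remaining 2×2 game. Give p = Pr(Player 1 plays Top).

p = 1/5

Player 1's strategy Middle is strictly dominated by Bottom: -1 > -4 and -1 > -4. Eliminate Middle.
Player 1's mix must leave Player 2 indifferent between Left and Right.
  Player 2's payoff from Left: p·(-3) + (1−p)·4 = -7p + 4
  Player 2's payoff from Right: p·5 + (1−p)·2 = 3p + 2
  -7p + 4 = 3p + 2  ⇒  -10p = -2  ⇒  p = 1/5.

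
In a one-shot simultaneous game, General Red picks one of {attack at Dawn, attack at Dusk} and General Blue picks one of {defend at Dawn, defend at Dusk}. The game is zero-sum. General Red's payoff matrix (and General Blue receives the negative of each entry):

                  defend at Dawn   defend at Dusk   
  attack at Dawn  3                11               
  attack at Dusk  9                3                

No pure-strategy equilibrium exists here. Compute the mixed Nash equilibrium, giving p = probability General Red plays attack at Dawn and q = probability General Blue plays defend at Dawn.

p = 3/7, q = 4/7

For General Blue to be willing to mix, General Blue must be indifferent between defend at Dawn and defend at Dusk, which pins down General Red's mix.
  General Blue's expected payoff from defend at Dawn: p·(-3) + (1−p)·(-9) = 6p - 9
  General Blue's expected payoff from defend at Dusk: p·(-11) + (1−p)·(-3) = -8p - 3
  6p - 9 = -8p - 3  ⇒  14p = 6  ⇒  p = 3/7.
In a mixed equilibrium General Red is indifferent between attack at Dawn and attack at Dusk; this condition fixes q.
  General Red's payoff to attack at Dawn: q·3 + (1−q)·11 = -8q + 11
  General Red's payoff to attack at Dusk: q·9 + (1−q)·3 = 6q + 3
  -8q + 11 = 6q + 3  ⇒  -14q = -8  ⇒  q = 4/7.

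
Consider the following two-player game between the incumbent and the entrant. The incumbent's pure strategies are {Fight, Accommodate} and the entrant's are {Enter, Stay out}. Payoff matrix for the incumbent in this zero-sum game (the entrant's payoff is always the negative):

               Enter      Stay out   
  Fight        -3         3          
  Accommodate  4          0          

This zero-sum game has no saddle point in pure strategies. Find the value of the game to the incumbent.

v = 6/5

For the incumbent to be willing to mix, the incumbent must be indifferent between Fight and Accommodate, which pins down the entrant's mix.
  the incumbent's payoff from Fight: q·(-3) + (1−q)·3 = -6q + 3
  the incumbent's payoff from Accommodate: q·4 + (1−q)·0 = 4q
  -6q + 3 = 4q  ⇒  -10q = -3  ⇒  q = 3/10.
The value is the incumbent's expected payoff against this mix (using Fight): (3/10)·(-3) + (7/10)·3 = 6/5.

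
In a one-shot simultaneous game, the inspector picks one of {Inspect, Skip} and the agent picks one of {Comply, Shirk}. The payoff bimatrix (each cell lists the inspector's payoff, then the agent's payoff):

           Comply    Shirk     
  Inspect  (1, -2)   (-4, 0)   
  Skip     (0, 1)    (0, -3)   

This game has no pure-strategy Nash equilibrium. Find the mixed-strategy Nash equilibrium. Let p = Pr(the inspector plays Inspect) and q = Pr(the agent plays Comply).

The inspector's mix must leave the agent indifferent between Comply and Shirk.
  the agent's payoff from Comply: p·(-2) + (1−p)·1 = -3p + 1
  the agent's payoff from Shirk: p·0 + (1−p)·(-3) = 3p - 3
  -3p + 1 = 3p - 3  ⇒  -6p = -4  ⇒  p = 2/3.
In a mixed equilibrium the inspector is indifferent between Inspect and Skip; this condition fixes q.
  the inspector's payoff to Inspect: q·1 + (1−q)·(-4) = 5q - 4
  the inspector's payoff to Skip: q·0 + (1−q)·0 = 0
  5q - 4 = 0  ⇒  5q = 4  ⇒  q = 4/5.

p = 2/3, q = 4/5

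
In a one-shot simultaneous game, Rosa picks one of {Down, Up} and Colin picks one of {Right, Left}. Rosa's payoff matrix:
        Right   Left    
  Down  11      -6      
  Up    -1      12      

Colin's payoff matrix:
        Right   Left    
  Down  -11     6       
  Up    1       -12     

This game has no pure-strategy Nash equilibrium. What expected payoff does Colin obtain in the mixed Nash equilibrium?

Rosa's mix must leave Colin indifferent between Right and Left.
  Colin's expected payoff from Right: p·(-11) + (1−p)·1 = -12p + 1
  Colin's expected payoff from Left: p·6 + (1−p)·(-12) = 18p - 12
  -12p + 1 = 18p - 12  ⇒  -30p = -13  ⇒  p = 13/30.
At equilibrium Colin is indifferent across columns, so Colin's payoff equals the payoff from Right: (13/30)·(-11) + (17/30)·1 = -21/5.

-21/5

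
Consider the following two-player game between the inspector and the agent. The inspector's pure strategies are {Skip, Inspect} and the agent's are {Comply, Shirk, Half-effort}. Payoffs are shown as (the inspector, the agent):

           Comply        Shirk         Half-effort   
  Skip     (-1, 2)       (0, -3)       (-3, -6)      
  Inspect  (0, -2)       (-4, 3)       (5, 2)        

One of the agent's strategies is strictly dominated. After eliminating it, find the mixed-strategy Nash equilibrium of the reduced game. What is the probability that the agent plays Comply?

The agent's strategy Half-effort is strictly dominated by Shirk: -3 > -6 and 3 > 2. Eliminate Half-effort.
The agent's mix must leave the inspector indifferent between Skip and Inspect.
  the inspector's payoff to Skip: q·(-1) + (1−q)·0 = -q
  the inspector's payoff to Inspect: q·0 + (1−q)·(-4) = 4q - 4
  -q = 4q - 4  ⇒  -5q = -4  ⇒  q = 4/5.

q = 4/5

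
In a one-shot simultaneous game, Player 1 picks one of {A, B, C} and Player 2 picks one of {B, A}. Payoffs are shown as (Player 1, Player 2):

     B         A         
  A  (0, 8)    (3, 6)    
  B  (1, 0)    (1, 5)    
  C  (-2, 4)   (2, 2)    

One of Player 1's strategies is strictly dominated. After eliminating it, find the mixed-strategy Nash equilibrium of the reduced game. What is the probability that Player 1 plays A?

Player 1's strategy C is strictly dominated by A: 0 > -2 and 3 > 2. Eliminate C.
Set Player 2's expected payoff from B equal to that from A:
  Player 2's payoff from B: p·8 + (1−p)·0 = 8p
  Player 2's payoff from A: p·6 + (1−p)·5 = p + 5
  8p = p + 5  ⇒  7p = 5  ⇒  p = 5/7.

p = 5/7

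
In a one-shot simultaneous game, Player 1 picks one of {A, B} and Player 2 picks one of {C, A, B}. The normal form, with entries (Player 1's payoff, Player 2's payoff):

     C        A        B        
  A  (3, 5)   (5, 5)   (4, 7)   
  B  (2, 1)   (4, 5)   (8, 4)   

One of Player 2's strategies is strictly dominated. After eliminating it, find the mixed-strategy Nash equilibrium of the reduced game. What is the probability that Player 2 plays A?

Player 2's strategy C is strictly dominated by B: 7 > 5 and 4 > 1. Eliminate C.
Player 2's mix must leave Player 1 indifferent between A and B.
  Player 1's expected payoff from A: q·5 + (1−q)·4 = q + 4
  Player 1's expected payoff from B: q·4 + (1−q)·8 = -4q + 8
  q + 4 = -4q + 8  ⇒  5q = 4  ⇒  q = 4/5.

q = 4/5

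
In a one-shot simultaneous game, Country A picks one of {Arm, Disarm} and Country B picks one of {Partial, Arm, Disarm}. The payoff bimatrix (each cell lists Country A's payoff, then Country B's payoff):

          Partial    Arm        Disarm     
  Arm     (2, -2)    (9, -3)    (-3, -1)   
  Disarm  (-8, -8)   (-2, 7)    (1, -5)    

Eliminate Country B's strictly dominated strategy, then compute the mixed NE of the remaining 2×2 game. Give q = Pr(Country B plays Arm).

q = 4/15

Country B's strategy Partial is strictly dominated by Disarm: -1 > -2 and -5 > -8. Eliminate Partial.
For Country A to be willing to mix, Country A must be indifferent between Arm and Disarm, which pins down Country B's mix.
  Country A's expected payoff from Arm: q·9 + (1−q)·(-3) = 12q - 3
  Country A's expected payoff from Disarm: q·(-2) + (1−q)·1 = -3q + 1
  12q - 3 = -3q + 1  ⇒  15q = 4  ⇒  q = 4/15.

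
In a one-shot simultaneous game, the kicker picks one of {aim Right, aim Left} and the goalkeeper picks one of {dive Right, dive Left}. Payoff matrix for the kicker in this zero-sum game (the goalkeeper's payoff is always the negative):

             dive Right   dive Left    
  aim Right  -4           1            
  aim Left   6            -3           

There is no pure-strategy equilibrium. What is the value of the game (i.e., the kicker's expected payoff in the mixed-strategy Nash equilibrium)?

v = -3/7

In a mixed equilibrium the kicker is indifferent between aim Right and aim Left; this condition fixes q.
  the kicker's payoff from aim Right: q·(-4) + (1−q)·1 = -5q + 1
  the kicker's payoff from aim Left: q·6 + (1−q)·(-3) = 9q - 3
  -5q + 1 = 9q - 3  ⇒  -14q = -4  ⇒  q = 2/7.
The value is the kicker's expected payoff against this mix (using aim Right): (2/7)·(-4) + (5/7)·1 = -3/7.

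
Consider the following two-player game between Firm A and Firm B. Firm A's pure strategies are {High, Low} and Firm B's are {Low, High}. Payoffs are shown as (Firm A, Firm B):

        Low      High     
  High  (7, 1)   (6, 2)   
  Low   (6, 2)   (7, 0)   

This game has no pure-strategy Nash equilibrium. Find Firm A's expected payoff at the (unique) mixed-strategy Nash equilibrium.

Set Firm A's expected payoff from High equal to that from Low:
  Firm A's payoff to High: q·7 + (1−q)·6 = q + 6
  Firm A's payoff to Low: q·6 + (1−q)·7 = -q + 7
  q + 6 = -q + 7  ⇒  2q = 1  ⇒  q = 1/2.
At equilibrium Firm A is indifferent across rows, so Firm A's payoff equals the payoff from High: (1/2)·7 + (1/2)·6 = 13/2.

13/2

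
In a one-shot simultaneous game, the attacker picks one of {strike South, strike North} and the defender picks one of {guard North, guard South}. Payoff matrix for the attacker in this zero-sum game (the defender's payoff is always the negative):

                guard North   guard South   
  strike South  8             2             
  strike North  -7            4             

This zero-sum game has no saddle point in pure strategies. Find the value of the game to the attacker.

v = 46/17

The defender's mix must leave the attacker indifferent between strike South and strike North.
  the attacker's expected payoff from strike South: q·8 + (1−q)·2 = 6q + 2
  the attacker's expected payoff from strike North: q·(-7) + (1−q)·4 = -11q + 4
  6q + 2 = -11q + 4  ⇒  17q = 2  ⇒  q = 2/17.
The value is the attacker's expected payoff against this mix (using strike South): (2/17)·8 + (15/17)·2 = 46/17.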